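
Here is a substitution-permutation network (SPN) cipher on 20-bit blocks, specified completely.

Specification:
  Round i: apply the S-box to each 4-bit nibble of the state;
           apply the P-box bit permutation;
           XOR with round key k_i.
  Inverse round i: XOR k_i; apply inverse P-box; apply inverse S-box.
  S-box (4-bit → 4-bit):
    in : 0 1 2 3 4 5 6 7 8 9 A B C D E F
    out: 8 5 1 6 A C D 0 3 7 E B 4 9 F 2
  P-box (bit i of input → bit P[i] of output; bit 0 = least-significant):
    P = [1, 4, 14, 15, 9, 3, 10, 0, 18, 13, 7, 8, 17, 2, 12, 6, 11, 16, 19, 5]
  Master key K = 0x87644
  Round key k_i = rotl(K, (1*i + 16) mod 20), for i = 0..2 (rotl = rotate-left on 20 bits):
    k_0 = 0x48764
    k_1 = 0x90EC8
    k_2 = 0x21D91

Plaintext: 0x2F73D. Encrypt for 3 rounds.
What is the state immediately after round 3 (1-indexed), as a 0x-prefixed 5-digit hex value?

s_0 = plaintext = 0x2F73D
s_1 = Round(s_0, k_0) = 0x40B6A
s_2 = Round(s_1, k_1) = 0xCE9B9
s_3 = Round(s_2, k_2) = 0xC6F4E

0xC6F4E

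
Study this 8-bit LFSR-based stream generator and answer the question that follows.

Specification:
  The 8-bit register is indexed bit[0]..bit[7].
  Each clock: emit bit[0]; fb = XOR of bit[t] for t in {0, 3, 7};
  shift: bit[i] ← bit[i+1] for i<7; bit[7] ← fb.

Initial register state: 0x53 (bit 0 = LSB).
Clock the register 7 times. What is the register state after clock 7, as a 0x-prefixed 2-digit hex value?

reg_0 = 0x53
clock 1: out=1, reg = 0xA9
clock 2: out=1, reg = 0xD4
clock 3: out=0, reg = 0xEA
clock 4: out=0, reg = 0x75
clock 5: out=1, reg = 0xBA
clock 6: out=0, reg = 0x5D
clock 7: out=1, reg = 0x2E

0x2E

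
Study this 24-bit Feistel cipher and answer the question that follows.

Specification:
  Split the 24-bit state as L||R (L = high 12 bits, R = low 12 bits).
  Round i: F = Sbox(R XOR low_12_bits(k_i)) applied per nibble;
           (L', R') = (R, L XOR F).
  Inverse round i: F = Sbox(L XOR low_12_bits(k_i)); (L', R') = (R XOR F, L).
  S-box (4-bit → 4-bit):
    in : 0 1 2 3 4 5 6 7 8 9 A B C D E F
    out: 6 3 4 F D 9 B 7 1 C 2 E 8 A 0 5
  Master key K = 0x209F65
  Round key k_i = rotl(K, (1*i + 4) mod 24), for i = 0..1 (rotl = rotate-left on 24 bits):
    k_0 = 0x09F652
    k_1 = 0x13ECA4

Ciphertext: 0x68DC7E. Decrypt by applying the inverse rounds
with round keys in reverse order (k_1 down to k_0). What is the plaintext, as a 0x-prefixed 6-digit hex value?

0x73BE32

s_0 = ciphertext = 0x68DC7E
s_1 = InvRound(s_0, k_1) = 0xE3268D
s_2 = InvRound(s_1, k_0) = 0x73BE32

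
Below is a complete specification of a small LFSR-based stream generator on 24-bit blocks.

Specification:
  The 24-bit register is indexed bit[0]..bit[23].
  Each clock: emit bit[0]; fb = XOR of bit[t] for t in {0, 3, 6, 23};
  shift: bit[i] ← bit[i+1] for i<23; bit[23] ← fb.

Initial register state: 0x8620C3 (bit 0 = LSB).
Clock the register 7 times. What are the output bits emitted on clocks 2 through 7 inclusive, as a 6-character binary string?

100001

reg_0 = 0x8620C3
clock 1: out=1, reg = 0xC31061
clock 2: out=1, reg = 0xE18830
clock 3: out=0, reg = 0xF0C418
clock 4: out=0, reg = 0x78620C
clock 5: out=0, reg = 0xBC3106
clock 6: out=0, reg = 0xDE1883
clock 7: out=1, reg = 0x6F0C41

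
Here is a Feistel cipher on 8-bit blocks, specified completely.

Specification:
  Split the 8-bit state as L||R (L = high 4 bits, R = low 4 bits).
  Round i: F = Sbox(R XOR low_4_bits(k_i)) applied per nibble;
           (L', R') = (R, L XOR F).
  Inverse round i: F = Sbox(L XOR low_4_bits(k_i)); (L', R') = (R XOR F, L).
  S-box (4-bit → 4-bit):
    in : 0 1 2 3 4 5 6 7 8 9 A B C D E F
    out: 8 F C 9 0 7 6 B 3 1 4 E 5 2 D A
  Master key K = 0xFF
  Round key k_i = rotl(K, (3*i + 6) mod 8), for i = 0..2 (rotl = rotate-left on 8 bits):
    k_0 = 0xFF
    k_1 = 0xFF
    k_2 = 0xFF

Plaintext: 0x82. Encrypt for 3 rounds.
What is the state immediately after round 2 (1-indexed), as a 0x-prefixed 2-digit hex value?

s_0 = plaintext = 0x82
s_1 = Round(s_0, k_0) = 0x2A
s_2 = Round(s_1, k_1) = 0xA5
s_3 = Round(s_2, k_2) = 0x5E

0xA5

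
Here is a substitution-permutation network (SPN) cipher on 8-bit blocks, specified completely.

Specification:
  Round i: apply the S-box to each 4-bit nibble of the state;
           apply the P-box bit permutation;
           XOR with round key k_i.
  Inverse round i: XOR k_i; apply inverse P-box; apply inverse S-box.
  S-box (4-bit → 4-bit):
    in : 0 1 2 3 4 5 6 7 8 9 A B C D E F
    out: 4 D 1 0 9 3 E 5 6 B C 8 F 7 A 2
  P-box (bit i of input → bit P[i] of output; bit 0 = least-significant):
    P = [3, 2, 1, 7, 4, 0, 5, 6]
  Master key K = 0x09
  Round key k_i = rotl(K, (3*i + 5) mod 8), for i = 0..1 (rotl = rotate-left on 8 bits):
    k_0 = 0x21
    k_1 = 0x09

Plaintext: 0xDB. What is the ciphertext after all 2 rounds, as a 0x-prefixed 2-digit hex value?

0x5A

s_0 = plaintext = 0xDB
s_1 = Round(s_0, k_0) = 0x90
s_2 = Round(s_1, k_1) = 0x5A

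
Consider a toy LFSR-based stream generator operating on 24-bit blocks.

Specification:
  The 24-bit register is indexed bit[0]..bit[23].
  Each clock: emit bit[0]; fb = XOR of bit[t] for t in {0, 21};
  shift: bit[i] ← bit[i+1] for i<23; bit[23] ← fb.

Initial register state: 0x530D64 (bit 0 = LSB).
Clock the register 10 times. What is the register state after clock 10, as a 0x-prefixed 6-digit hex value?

reg_0 = 0x530D64
clock 1: out=0, reg = 0x2986B2
clock 2: out=0, reg = 0x94C359
clock 3: out=1, reg = 0xCA61AC
clock 4: out=0, reg = 0x6530D6
clock 5: out=0, reg = 0xB2986B
clock 6: out=1, reg = 0x594C35
clock 7: out=1, reg = 0xACA61A
clock 8: out=0, reg = 0xD6530D
clock 9: out=1, reg = 0xEB2986
clock 10: out=0, reg = 0xF594C3

0xF594C3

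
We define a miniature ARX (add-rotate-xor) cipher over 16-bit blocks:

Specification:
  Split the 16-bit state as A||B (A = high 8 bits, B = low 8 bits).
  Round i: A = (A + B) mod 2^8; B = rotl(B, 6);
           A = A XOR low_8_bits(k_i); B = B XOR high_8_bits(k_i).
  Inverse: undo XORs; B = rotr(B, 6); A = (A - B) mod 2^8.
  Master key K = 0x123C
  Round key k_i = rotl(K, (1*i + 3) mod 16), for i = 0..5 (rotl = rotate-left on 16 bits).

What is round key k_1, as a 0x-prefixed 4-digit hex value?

0x23C1

K = 0x123C
k_0 = rotl(K, (1*0+3) mod 16) = rotl(K, 3) = 0x91E0
k_1 = rotl(K, (1*1+3) mod 16) = rotl(K, 4) = 0x23C1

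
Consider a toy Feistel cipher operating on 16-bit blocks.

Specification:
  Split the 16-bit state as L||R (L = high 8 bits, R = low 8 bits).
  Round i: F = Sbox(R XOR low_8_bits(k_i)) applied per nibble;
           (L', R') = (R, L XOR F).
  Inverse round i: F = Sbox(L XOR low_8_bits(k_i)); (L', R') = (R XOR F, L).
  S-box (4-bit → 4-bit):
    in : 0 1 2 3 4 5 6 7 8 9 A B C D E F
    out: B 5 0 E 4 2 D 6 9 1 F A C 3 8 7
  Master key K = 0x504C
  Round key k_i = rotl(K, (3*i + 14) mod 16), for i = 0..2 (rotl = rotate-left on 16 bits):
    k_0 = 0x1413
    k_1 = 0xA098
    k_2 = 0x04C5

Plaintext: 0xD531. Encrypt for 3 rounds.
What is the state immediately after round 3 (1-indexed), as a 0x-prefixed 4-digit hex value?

s_0 = plaintext = 0xD531
s_1 = Round(s_0, k_0) = 0x31D5
s_2 = Round(s_1, k_1) = 0xD572
s_3 = Round(s_2, k_2) = 0x7273

0x7273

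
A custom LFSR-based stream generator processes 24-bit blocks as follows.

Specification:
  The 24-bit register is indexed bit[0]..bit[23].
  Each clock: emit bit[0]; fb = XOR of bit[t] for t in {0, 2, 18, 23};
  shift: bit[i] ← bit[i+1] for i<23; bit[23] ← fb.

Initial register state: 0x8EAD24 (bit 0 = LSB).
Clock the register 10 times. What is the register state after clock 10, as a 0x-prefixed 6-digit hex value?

0x4163AB

reg_0 = 0x8EAD24
clock 1: out=0, reg = 0xC75692
clock 2: out=0, reg = 0x63AB49
clock 3: out=1, reg = 0xB1D5A4
clock 4: out=0, reg = 0x58EAD2
clock 5: out=0, reg = 0x2C7569
clock 6: out=1, reg = 0x163AB4
clock 7: out=0, reg = 0x0B1D5A
clock 8: out=0, reg = 0x058EAD
clock 9: out=1, reg = 0x82C756
clock 10: out=0, reg = 0x4163AB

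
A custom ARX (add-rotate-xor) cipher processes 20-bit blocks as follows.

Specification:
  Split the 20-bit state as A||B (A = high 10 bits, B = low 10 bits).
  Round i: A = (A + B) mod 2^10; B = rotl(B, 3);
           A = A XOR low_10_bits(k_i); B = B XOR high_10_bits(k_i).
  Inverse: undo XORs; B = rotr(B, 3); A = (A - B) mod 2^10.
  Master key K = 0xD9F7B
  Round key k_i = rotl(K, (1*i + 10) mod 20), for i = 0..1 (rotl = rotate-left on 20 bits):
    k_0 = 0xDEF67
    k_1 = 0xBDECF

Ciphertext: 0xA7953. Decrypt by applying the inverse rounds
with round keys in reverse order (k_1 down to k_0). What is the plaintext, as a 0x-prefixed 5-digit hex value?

0xC67A1

s_0 = ciphertext = 0xA7953
s_1 = InvRound(s_0, k_1) = 0x77674
s_2 = InvRound(s_1, k_0) = 0xC67A1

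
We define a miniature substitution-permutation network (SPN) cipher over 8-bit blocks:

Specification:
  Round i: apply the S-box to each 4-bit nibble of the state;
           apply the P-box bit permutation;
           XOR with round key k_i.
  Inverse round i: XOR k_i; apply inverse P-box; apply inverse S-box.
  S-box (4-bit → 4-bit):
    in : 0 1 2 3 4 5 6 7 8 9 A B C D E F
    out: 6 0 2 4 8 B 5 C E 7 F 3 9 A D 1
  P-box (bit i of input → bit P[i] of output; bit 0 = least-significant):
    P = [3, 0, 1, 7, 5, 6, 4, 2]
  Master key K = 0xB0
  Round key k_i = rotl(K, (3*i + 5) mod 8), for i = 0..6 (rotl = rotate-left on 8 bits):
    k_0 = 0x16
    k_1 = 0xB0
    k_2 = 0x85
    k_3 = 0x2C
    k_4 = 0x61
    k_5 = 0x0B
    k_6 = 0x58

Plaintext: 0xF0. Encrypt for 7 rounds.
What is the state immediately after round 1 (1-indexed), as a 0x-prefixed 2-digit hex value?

0x35

s_0 = plaintext = 0xF0
s_1 = Round(s_0, k_0) = 0x35
s_2 = Round(s_1, k_1) = 0x29
s_3 = Round(s_2, k_2) = 0xCE
s_4 = Round(s_3, k_3) = 0x82
s_5 = Round(s_4, k_4) = 0x34
s_6 = Round(s_5, k_5) = 0x9B
s_7 = Round(s_6, k_6) = 0x21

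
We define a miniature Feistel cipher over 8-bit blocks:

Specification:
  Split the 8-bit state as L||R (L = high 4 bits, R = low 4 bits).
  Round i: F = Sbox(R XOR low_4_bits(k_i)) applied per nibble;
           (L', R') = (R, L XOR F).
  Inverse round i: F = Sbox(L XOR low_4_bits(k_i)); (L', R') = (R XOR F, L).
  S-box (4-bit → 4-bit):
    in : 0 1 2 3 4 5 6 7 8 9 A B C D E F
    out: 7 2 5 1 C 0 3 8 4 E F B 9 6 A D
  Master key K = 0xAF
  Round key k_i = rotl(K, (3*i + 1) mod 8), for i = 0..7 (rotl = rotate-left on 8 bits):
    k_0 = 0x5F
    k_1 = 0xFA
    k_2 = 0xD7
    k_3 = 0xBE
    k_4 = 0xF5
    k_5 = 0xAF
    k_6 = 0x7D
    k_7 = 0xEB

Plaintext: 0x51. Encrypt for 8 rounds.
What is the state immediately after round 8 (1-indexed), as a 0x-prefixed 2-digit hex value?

s_0 = plaintext = 0x51
s_1 = Round(s_0, k_0) = 0x1F
s_2 = Round(s_1, k_1) = 0xF1
s_3 = Round(s_2, k_2) = 0x1C
s_4 = Round(s_3, k_3) = 0xC4
s_5 = Round(s_4, k_4) = 0x4E
s_6 = Round(s_5, k_5) = 0xE6
s_7 = Round(s_6, k_6) = 0x65
s_8 = Round(s_7, k_7) = 0x5C

0x5C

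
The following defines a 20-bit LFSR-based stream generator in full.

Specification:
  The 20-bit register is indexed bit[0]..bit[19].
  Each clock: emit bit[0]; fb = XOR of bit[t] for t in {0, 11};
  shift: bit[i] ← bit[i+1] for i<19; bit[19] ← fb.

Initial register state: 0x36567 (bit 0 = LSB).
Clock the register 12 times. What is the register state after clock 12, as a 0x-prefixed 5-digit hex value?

0x30B36

reg_0 = 0x36567
clock 1: out=1, reg = 0x9B2B3
clock 2: out=1, reg = 0xCD959
clock 3: out=1, reg = 0x66CAC
clock 4: out=0, reg = 0xB3656
clock 5: out=0, reg = 0x59B2B
clock 6: out=1, reg = 0x2CD95
clock 7: out=1, reg = 0x166CA
clock 8: out=0, reg = 0x0B365
clock 9: out=1, reg = 0x859B2
clock 10: out=0, reg = 0xC2CD9
clock 11: out=1, reg = 0x6166C
clock 12: out=0, reg = 0x30B36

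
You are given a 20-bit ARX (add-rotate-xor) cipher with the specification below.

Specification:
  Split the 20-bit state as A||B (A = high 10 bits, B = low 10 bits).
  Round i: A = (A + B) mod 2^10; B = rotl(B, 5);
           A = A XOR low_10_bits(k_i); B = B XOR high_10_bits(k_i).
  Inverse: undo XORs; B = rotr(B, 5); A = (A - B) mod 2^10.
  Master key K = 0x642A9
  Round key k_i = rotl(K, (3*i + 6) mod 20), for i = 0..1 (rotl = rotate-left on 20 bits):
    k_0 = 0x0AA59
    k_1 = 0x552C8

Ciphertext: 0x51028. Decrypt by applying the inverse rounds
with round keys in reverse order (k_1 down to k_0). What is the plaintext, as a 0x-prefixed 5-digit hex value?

s_0 = ciphertext = 0x51028
s_1 = InvRound(s_0, k_1) = 0x0078B
s_2 = InvRound(s_1, k_0) = 0x86C3D

0x86C3D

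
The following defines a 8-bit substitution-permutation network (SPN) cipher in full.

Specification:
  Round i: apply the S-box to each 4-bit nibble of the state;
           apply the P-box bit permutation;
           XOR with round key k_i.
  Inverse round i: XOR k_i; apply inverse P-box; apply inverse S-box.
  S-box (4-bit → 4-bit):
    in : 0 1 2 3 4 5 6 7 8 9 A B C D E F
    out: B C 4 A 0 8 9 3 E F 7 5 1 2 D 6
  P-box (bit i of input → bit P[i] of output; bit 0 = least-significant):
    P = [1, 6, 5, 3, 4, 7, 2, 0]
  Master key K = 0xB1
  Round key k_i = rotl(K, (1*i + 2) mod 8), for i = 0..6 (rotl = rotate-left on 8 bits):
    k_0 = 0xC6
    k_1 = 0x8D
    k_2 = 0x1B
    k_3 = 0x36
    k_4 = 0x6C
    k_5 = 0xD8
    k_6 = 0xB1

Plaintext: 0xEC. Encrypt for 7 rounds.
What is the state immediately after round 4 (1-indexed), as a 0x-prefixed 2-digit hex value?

0x71

s_0 = plaintext = 0xEC
s_1 = Round(s_0, k_0) = 0xD1
s_2 = Round(s_1, k_1) = 0x25
s_3 = Round(s_2, k_2) = 0x17
s_4 = Round(s_3, k_3) = 0x71
s_5 = Round(s_4, k_4) = 0xD4
s_6 = Round(s_5, k_5) = 0x58
s_7 = Round(s_6, k_6) = 0xD8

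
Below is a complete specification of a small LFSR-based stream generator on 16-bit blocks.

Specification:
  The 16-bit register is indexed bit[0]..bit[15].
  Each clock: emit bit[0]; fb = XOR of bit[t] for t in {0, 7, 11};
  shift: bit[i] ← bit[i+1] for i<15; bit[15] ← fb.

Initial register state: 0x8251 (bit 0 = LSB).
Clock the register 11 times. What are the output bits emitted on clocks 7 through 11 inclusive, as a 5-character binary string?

10010

reg_0 = 0x8251
clock 1: out=1, reg = 0xC128
clock 2: out=0, reg = 0x6094
clock 3: out=0, reg = 0xB04A
clock 4: out=0, reg = 0x5825
clock 5: out=1, reg = 0x2C12
clock 6: out=0, reg = 0x9609
clock 7: out=1, reg = 0xCB04
clock 8: out=0, reg = 0xE582
clock 9: out=0, reg = 0xF2C1
clock 10: out=1, reg = 0x7960
clock 11: out=0, reg = 0xBCB0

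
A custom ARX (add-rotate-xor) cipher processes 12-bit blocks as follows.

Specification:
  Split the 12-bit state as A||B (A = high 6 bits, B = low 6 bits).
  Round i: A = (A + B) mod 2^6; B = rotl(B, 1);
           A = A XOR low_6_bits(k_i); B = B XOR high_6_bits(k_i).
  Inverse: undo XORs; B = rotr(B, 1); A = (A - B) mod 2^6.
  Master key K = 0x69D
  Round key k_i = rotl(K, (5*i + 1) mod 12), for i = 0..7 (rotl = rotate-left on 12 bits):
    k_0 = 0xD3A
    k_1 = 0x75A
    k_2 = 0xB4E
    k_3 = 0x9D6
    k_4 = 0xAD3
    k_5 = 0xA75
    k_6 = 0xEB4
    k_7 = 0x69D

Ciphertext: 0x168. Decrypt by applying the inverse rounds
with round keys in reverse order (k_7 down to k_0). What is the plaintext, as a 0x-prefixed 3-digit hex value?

s_0 = ciphertext = 0x168
s_1 = InvRound(s_0, k_7) = 0xFD9
s_2 = InvRound(s_1, k_6) = 0x6B1
s_3 = InvRound(s_2, k_5) = 0x8CC
s_4 = InvRound(s_3, k_4) = 0xF73
s_5 = InvRound(s_4, k_3) = 0x84A
s_6 = InvRound(s_5, k_2) = 0xF33
s_7 = InvRound(s_6, k_1) = 0x3D7
s_8 = InvRound(s_7, k_0) = 0x131

0x131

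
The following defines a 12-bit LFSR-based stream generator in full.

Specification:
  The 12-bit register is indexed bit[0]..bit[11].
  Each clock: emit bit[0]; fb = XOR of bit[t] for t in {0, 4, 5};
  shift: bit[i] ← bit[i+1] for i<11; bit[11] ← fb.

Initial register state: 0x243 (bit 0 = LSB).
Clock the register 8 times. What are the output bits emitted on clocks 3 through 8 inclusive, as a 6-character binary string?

reg_0 = 0x243
clock 1: out=1, reg = 0x921
clock 2: out=1, reg = 0x490
clock 3: out=0, reg = 0xA48
clock 4: out=0, reg = 0x524
clock 5: out=0, reg = 0xA92
clock 6: out=0, reg = 0xD49
clock 7: out=1, reg = 0xEA4
clock 8: out=0, reg = 0xF52

000010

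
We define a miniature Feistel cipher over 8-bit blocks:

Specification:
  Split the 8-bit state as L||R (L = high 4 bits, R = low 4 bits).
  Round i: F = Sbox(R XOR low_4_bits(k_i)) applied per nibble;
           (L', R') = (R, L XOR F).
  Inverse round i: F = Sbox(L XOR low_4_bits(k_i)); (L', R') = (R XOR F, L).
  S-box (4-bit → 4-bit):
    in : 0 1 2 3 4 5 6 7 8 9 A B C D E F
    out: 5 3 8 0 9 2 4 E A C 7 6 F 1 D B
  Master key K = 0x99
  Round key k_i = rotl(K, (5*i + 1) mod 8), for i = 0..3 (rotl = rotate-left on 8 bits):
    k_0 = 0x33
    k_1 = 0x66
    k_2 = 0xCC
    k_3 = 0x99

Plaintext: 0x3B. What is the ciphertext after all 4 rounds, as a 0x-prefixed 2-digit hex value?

s_0 = plaintext = 0x3B
s_1 = Round(s_0, k_0) = 0xB9
s_2 = Round(s_1, k_1) = 0x90
s_3 = Round(s_2, k_2) = 0x06
s_4 = Round(s_3, k_3) = 0x6B

0x6B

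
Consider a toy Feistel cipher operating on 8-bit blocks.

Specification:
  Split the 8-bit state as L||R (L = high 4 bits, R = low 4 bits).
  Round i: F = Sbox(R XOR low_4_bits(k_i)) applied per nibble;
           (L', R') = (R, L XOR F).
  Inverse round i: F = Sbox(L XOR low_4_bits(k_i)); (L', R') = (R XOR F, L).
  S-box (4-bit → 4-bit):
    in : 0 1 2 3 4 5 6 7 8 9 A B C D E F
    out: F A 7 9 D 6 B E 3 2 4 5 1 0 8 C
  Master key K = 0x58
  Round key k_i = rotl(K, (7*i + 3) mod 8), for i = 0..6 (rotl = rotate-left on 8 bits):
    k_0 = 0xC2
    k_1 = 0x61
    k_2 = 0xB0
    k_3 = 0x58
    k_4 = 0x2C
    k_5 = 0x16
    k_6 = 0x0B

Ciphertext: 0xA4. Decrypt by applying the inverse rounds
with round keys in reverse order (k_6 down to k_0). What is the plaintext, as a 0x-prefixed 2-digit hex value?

0xA1

s_0 = ciphertext = 0xA4
s_1 = InvRound(s_0, k_6) = 0xEA
s_2 = InvRound(s_1, k_5) = 0x9E
s_3 = InvRound(s_2, k_4) = 0x89
s_4 = InvRound(s_3, k_3) = 0x68
s_5 = InvRound(s_4, k_2) = 0x36
s_6 = InvRound(s_5, k_1) = 0x13
s_7 = InvRound(s_6, k_0) = 0xA1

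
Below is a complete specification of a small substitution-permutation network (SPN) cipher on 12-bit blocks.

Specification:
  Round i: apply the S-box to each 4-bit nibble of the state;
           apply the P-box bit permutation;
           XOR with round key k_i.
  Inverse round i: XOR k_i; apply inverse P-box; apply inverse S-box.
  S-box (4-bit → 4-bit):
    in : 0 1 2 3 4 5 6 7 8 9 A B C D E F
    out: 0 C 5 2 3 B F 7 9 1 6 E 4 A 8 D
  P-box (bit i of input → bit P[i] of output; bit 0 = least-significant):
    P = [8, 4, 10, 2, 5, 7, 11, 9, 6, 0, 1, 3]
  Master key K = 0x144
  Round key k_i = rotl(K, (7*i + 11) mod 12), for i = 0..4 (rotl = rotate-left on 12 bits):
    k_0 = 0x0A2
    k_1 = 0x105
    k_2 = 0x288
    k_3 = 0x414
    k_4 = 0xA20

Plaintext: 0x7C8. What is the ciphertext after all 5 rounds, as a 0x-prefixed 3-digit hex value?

0x40C

s_0 = plaintext = 0x7C8
s_1 = Round(s_0, k_0) = 0x9E5
s_2 = Round(s_1, k_1) = 0x251
s_3 = Round(s_2, k_2) = 0x46E
s_4 = Round(s_3, k_3) = 0xEF1
s_5 = Round(s_4, k_4) = 0x40C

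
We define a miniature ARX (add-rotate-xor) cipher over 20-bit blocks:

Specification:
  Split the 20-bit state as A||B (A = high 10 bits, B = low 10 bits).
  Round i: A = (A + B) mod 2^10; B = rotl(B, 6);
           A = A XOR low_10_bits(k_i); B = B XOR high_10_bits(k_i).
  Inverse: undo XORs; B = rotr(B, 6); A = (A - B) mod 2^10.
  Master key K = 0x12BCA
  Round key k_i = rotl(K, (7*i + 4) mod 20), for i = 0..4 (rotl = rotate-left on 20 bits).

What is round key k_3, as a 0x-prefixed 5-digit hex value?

0x57942

K = 0x12BCA
k_0 = rotl(K, (7*0+4) mod 20) = rotl(K, 4) = 0x2BCA1
k_1 = rotl(K, (7*1+4) mod 20) = rotl(K, 11) = 0xE5095
k_2 = rotl(K, (7*2+4) mod 20) = rotl(K, 18) = 0x84AF2
k_3 = rotl(K, (7*3+4) mod 20) = rotl(K, 5) = 0x57942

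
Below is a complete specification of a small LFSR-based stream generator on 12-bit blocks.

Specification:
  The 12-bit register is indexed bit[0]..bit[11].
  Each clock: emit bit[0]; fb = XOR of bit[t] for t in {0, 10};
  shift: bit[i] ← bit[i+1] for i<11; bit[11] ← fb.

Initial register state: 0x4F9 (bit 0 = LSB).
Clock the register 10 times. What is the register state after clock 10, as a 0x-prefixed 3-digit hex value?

0xA61

reg_0 = 0x4F9
clock 1: out=1, reg = 0x27C
clock 2: out=0, reg = 0x13E
clock 3: out=0, reg = 0x09F
clock 4: out=1, reg = 0x84F
clock 5: out=1, reg = 0xC27
clock 6: out=1, reg = 0x613
clock 7: out=1, reg = 0x309
clock 8: out=1, reg = 0x984
clock 9: out=0, reg = 0x4C2
clock 10: out=0, reg = 0xA61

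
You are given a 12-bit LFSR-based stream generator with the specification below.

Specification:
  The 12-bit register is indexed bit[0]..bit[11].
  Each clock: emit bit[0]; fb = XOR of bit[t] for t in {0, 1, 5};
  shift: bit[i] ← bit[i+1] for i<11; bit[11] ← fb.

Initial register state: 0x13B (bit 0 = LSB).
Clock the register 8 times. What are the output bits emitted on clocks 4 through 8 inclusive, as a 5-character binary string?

reg_0 = 0x13B
clock 1: out=1, reg = 0x89D
clock 2: out=1, reg = 0xC4E
clock 3: out=0, reg = 0xE27
clock 4: out=1, reg = 0xF13
clock 5: out=1, reg = 0x789
clock 6: out=1, reg = 0xBC4
clock 7: out=0, reg = 0x5E2
clock 8: out=0, reg = 0x2F1

11100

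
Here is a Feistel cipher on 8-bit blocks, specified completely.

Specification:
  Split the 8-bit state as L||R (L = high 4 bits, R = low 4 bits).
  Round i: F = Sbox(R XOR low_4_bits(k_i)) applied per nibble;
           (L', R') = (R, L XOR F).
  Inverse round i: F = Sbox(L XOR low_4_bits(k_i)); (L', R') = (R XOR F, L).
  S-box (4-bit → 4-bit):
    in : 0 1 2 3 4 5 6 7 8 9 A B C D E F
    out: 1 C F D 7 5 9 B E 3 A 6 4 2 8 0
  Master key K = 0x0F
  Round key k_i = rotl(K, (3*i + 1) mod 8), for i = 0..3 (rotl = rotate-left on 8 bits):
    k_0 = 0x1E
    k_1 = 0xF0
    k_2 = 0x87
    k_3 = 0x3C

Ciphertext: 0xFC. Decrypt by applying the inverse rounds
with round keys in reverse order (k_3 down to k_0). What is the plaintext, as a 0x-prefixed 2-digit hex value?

0xF8

s_0 = ciphertext = 0xFC
s_1 = InvRound(s_0, k_3) = 0x1F
s_2 = InvRound(s_1, k_2) = 0x61
s_3 = InvRound(s_2, k_1) = 0x86
s_4 = InvRound(s_3, k_0) = 0xF8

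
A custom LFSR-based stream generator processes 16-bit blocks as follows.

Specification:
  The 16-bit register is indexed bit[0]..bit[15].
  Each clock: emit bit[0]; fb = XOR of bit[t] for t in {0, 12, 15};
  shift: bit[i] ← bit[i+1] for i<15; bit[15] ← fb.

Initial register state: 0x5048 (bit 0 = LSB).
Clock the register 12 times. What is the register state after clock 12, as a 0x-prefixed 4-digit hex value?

reg_0 = 0x5048
clock 1: out=0, reg = 0xA824
clock 2: out=0, reg = 0xD412
clock 3: out=0, reg = 0x6A09
clock 4: out=1, reg = 0xB504
clock 5: out=0, reg = 0x5A82
clock 6: out=0, reg = 0xAD41
clock 7: out=1, reg = 0x56A0
clock 8: out=0, reg = 0xAB50
clock 9: out=0, reg = 0xD5A8
clock 10: out=0, reg = 0x6AD4
clock 11: out=0, reg = 0x356A
clock 12: out=0, reg = 0x9AB5

0x9AB5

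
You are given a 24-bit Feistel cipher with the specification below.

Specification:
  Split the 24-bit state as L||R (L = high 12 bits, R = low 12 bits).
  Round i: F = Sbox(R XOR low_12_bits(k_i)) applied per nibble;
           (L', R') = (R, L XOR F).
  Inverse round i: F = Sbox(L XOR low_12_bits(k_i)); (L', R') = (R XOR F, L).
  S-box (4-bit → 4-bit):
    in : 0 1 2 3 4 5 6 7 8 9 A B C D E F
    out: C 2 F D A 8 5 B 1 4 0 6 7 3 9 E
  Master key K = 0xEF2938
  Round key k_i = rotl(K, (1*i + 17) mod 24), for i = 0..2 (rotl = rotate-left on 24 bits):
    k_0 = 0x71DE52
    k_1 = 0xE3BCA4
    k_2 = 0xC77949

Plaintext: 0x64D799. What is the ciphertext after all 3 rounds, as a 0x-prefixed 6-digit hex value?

0xED7972

s_0 = plaintext = 0x64D799
s_1 = Round(s_0, k_0) = 0x79923B
s_2 = Round(s_1, k_1) = 0x23BED7
s_3 = Round(s_2, k_2) = 0xED7972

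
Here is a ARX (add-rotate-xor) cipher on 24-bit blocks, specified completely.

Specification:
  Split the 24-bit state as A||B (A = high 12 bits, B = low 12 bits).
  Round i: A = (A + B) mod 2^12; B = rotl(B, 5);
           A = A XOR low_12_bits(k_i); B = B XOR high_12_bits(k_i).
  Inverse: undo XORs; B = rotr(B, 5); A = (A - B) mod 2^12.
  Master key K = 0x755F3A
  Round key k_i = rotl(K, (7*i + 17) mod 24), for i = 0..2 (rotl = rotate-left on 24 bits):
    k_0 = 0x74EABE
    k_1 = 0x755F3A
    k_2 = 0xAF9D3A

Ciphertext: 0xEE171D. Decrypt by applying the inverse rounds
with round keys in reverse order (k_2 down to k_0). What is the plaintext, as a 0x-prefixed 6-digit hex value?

0x7C03D3

s_0 = ciphertext = 0xEE171D
s_1 = InvRound(s_0, k_2) = 0x16C26F
s_2 = InvRound(s_1, k_1) = 0x12DD29
s_3 = InvRound(s_2, k_0) = 0x7C03D3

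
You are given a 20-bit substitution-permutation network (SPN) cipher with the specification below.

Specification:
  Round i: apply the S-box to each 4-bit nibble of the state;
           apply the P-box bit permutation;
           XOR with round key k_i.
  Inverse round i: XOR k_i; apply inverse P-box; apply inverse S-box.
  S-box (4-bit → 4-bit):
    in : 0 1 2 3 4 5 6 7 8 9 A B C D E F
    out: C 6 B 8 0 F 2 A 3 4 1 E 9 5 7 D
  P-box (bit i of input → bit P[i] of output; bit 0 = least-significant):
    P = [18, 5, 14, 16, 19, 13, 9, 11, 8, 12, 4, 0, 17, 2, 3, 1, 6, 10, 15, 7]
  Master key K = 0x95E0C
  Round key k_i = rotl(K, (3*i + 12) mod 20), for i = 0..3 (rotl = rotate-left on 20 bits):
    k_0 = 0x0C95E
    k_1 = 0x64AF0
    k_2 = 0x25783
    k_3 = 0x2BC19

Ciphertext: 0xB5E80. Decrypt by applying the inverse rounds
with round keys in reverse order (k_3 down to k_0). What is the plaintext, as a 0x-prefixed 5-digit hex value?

0x0D4FA

s_0 = ciphertext = 0xB5E80
s_1 = InvRound(s_0, k_3) = 0x090E0
s_2 = InvRound(s_1, k_2) = 0xECC91
s_3 = InvRound(s_2, k_1) = 0xE43D6
s_4 = InvRound(s_3, k_0) = 0x0D4FA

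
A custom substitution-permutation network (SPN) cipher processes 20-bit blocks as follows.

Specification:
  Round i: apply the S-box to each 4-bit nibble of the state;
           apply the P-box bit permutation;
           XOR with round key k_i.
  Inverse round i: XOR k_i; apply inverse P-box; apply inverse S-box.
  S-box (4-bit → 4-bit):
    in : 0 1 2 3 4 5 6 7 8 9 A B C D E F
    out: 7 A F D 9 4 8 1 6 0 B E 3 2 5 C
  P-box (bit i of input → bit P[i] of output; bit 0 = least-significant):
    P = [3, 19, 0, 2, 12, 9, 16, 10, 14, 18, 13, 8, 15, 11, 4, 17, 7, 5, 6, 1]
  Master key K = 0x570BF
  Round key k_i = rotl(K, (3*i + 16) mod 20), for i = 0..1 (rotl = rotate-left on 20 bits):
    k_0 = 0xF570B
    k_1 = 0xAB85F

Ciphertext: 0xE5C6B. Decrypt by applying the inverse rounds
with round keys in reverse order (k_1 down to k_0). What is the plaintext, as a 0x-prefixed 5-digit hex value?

0x84FA3

s_0 = ciphertext = 0xE5C6B
s_1 = InvRound(s_0, k_1) = 0xDE066
s_2 = InvRound(s_1, k_0) = 0x84FA3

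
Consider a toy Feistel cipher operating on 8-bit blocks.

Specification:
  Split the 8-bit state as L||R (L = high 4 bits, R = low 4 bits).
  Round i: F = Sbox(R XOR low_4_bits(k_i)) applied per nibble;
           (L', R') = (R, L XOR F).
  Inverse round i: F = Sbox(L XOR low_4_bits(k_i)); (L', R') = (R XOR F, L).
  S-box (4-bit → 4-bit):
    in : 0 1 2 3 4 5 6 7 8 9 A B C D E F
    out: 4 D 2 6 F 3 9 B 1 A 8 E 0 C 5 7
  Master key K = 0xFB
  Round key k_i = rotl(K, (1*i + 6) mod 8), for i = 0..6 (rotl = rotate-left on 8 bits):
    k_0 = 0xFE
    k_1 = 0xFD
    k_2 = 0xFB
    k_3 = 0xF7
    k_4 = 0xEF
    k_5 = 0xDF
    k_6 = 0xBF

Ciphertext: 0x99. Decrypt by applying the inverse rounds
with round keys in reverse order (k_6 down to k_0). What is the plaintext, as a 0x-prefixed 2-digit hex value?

0x06

s_0 = ciphertext = 0x99
s_1 = InvRound(s_0, k_6) = 0x09
s_2 = InvRound(s_1, k_5) = 0xE0
s_3 = InvRound(s_2, k_4) = 0xDE
s_4 = InvRound(s_3, k_3) = 0x6D
s_5 = InvRound(s_4, k_2) = 0x16
s_6 = InvRound(s_5, k_1) = 0x61
s_7 = InvRound(s_6, k_0) = 0x06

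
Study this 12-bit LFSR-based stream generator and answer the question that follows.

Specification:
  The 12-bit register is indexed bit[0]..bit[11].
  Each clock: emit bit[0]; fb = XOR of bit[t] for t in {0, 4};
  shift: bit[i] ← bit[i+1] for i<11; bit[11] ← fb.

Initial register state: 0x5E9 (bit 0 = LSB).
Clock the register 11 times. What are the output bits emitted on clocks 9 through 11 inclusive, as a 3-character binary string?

reg_0 = 0x5E9
clock 1: out=1, reg = 0xAF4
clock 2: out=0, reg = 0xD7A
clock 3: out=0, reg = 0xEBD
clock 4: out=1, reg = 0x75E
clock 5: out=0, reg = 0xBAF
clock 6: out=1, reg = 0xDD7
clock 7: out=1, reg = 0x6EB
clock 8: out=1, reg = 0xB75
clock 9: out=1, reg = 0x5BA
clock 10: out=0, reg = 0xADD
clock 11: out=1, reg = 0x56E

101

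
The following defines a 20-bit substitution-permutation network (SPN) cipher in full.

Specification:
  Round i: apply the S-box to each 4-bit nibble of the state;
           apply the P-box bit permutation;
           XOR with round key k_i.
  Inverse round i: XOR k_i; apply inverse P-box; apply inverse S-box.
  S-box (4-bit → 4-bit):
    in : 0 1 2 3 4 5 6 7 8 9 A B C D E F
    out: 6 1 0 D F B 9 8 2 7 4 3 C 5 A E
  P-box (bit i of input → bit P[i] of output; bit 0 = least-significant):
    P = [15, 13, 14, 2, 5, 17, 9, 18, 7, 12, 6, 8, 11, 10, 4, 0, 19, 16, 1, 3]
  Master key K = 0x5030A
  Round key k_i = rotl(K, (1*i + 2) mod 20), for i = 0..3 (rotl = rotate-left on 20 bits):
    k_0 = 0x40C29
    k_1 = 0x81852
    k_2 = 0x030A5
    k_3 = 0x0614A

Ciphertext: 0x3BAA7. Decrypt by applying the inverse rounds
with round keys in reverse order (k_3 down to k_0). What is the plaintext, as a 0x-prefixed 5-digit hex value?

s_0 = ciphertext = 0x3BAA7
s_1 = InvRound(s_0, k_3) = 0xE6493
s_2 = InvRound(s_1, k_2) = 0xD085C
s_3 = InvRound(s_2, k_1) = 0xF2877
s_4 = InvRound(s_3, k_0) = 0x40A8E

0x40A8E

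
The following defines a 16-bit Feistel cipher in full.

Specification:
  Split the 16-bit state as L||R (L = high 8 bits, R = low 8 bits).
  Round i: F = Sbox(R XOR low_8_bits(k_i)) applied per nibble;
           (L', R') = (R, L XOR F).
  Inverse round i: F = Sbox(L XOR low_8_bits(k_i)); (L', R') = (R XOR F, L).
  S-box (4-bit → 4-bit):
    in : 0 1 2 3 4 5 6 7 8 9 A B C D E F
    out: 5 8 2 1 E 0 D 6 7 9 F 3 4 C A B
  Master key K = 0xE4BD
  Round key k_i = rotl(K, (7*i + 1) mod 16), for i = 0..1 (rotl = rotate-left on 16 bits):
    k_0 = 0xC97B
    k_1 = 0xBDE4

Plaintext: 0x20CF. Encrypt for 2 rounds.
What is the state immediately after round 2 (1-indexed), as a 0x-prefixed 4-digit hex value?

s_0 = plaintext = 0x20CF
s_1 = Round(s_0, k_0) = 0xCF1E
s_2 = Round(s_1, k_1) = 0x1E70

0x1E70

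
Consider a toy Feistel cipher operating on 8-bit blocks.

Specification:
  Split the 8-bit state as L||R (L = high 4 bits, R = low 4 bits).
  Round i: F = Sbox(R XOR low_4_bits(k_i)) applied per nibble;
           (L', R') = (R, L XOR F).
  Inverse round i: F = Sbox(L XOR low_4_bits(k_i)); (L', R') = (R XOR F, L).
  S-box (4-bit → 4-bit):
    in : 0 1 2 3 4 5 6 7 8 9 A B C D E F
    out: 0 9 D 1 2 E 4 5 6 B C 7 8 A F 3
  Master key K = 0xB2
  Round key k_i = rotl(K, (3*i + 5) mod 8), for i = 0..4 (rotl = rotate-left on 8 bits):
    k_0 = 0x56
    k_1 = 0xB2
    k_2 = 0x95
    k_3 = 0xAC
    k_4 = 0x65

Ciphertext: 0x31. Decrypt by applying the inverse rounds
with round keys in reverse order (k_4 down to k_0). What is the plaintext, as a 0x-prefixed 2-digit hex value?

0xD2

s_0 = ciphertext = 0x31
s_1 = InvRound(s_0, k_4) = 0x53
s_2 = InvRound(s_1, k_3) = 0x85
s_3 = InvRound(s_2, k_2) = 0xF8
s_4 = InvRound(s_3, k_1) = 0x2F
s_5 = InvRound(s_4, k_0) = 0xD2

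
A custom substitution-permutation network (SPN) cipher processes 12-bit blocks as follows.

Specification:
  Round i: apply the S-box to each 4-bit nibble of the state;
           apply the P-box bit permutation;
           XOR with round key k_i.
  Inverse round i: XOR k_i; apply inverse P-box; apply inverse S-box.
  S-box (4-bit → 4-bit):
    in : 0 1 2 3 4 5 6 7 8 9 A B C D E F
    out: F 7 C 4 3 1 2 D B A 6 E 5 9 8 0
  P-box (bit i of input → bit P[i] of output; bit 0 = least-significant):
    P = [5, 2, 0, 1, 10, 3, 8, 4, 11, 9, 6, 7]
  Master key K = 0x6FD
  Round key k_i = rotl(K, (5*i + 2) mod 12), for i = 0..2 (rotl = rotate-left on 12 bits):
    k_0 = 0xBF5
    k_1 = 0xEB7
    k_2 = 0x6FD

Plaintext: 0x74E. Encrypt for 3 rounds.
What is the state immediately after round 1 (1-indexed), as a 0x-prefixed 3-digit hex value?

0x73F

s_0 = plaintext = 0x74E
s_1 = Round(s_0, k_0) = 0x73F
s_2 = Round(s_1, k_1) = 0x777
s_3 = Round(s_2, k_2) = 0xB0E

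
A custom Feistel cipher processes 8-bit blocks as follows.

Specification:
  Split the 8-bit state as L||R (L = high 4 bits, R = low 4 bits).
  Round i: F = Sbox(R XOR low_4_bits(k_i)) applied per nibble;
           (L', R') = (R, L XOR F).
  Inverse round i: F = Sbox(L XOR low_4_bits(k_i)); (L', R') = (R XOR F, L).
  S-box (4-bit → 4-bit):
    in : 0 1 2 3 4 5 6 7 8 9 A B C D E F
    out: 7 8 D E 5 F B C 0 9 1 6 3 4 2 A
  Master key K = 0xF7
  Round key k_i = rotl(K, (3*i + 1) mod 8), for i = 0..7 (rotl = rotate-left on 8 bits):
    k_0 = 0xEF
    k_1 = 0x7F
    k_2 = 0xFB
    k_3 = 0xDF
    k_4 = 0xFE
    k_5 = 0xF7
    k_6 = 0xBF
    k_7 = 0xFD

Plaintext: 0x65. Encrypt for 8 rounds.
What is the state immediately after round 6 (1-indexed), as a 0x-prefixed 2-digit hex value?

0x4A

s_0 = plaintext = 0x65
s_1 = Round(s_0, k_0) = 0x57
s_2 = Round(s_1, k_1) = 0x75
s_3 = Round(s_2, k_2) = 0x55
s_4 = Round(s_3, k_3) = 0x54
s_5 = Round(s_4, k_4) = 0x44
s_6 = Round(s_5, k_5) = 0x4A
s_7 = Round(s_6, k_6) = 0xAB
s_8 = Round(s_7, k_7) = 0xB1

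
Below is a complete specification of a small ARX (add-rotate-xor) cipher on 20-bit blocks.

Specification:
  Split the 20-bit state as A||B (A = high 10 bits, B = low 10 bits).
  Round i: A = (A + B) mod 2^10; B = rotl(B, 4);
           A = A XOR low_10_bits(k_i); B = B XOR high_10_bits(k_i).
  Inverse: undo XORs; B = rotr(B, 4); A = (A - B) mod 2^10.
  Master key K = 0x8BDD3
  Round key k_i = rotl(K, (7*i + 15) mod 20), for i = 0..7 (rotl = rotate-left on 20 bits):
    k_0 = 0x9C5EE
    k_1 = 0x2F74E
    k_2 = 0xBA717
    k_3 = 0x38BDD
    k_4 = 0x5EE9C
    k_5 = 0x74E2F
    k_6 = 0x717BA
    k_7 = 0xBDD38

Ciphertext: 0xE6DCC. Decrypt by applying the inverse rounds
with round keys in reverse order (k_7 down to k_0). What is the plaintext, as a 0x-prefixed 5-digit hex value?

s_0 = ciphertext = 0xE6DCC
s_1 = InvRound(s_0, k_7) = 0xEC2F3
s_2 = InvRound(s_1, k_6) = 0x95DB3
s_3 = InvRound(s_2, k_5) = 0x1C806
s_4 = InvRound(s_3, k_4) = 0xE5F57
s_5 = InvRound(s_4, k_3) = 0xB3D7B
s_6 = InvRound(s_5, k_2) = 0x47CB9
s_7 = InvRound(s_6, k_1) = 0x54500
s_8 = InvRound(s_7, k_0) = 0x12077

0x12077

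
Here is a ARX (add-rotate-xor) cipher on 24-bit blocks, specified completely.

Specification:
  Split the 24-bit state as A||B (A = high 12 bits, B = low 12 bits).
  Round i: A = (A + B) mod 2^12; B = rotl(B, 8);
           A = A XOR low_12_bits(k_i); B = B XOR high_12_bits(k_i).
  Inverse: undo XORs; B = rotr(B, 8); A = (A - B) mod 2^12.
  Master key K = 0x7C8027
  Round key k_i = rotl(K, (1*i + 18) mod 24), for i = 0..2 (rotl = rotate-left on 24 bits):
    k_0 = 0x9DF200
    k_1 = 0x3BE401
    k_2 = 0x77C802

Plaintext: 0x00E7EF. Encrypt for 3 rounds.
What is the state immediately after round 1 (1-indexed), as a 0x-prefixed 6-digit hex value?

0x5FD6A1

s_0 = plaintext = 0x00E7EF
s_1 = Round(s_0, k_0) = 0x5FD6A1
s_2 = Round(s_1, k_1) = 0x89F2D4
s_3 = Round(s_2, k_2) = 0x371351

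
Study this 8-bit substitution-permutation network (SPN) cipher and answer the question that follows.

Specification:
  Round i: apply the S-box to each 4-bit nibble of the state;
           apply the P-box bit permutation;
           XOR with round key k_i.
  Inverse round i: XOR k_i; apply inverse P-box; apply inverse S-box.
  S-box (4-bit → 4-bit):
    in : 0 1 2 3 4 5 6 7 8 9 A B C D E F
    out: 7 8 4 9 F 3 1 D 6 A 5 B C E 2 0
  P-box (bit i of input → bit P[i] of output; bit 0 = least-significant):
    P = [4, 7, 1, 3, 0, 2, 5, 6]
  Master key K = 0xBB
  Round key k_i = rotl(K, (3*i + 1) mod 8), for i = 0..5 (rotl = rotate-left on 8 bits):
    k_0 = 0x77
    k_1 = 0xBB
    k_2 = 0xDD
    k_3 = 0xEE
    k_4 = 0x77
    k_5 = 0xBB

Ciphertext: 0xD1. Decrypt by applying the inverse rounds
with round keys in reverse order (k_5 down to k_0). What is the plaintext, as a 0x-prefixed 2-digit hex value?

0xA1

s_0 = ciphertext = 0xD1
s_1 = InvRound(s_0, k_5) = 0xCC
s_2 = InvRound(s_1, k_4) = 0xA4
s_3 = InvRound(s_2, k_3) = 0x1C
s_4 = InvRound(s_3, k_2) = 0x3E
s_5 = InvRound(s_4, k_1) = 0x5E
s_6 = InvRound(s_5, k_0) = 0xA1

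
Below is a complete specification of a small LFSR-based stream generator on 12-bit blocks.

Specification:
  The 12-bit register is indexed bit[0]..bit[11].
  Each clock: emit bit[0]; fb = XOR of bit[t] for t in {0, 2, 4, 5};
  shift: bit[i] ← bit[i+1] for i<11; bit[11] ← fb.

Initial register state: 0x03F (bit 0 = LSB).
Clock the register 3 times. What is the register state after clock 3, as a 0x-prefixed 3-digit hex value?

reg_0 = 0x03F
clock 1: out=1, reg = 0x01F
clock 2: out=1, reg = 0x80F
clock 3: out=1, reg = 0x407

0x407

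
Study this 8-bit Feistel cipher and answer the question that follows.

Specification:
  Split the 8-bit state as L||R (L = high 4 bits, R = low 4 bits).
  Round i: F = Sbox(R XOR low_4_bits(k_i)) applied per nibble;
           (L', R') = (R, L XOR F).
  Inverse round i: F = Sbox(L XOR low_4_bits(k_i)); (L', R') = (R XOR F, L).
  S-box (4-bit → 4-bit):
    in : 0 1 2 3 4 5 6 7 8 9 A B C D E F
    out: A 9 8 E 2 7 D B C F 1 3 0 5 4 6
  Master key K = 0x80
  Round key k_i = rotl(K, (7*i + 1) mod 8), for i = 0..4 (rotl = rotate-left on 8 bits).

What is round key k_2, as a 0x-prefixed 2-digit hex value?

0x40

K = 0x80
k_0 = rotl(K, (7*0+1) mod 8) = rotl(K, 1) = 0x01
k_1 = rotl(K, (7*1+1) mod 8) = rotl(K, 0) = 0x80
k_2 = rotl(K, (7*2+1) mod 8) = rotl(K, 7) = 0x40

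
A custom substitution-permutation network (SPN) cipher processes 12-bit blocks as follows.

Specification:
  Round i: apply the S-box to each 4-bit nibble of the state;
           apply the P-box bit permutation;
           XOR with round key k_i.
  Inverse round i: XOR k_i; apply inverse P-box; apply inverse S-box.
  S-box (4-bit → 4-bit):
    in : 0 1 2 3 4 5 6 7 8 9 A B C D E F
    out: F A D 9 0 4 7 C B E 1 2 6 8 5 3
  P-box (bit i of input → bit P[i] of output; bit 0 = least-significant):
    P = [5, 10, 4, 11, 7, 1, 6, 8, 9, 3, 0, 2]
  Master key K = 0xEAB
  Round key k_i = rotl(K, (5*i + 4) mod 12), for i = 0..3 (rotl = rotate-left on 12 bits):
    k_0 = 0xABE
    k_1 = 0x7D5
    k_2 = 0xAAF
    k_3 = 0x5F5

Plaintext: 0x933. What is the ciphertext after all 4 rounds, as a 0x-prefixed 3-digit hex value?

0x632

s_0 = plaintext = 0x933
s_1 = Round(s_0, k_0) = 0x313
s_2 = Round(s_1, k_1) = 0xCF3
s_3 = Round(s_2, k_2) = 0x204
s_4 = Round(s_3, k_3) = 0x632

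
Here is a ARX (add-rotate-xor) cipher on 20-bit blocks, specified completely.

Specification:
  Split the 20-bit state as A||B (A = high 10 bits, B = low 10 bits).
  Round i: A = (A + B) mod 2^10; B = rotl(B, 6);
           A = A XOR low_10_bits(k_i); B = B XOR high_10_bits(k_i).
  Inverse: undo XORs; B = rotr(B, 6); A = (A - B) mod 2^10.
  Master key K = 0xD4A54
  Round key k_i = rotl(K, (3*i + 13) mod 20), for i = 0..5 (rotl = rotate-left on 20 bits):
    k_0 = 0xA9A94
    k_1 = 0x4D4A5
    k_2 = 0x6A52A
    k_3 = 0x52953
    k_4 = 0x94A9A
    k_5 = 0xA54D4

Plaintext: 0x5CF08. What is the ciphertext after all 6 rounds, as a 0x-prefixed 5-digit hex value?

s_0 = plaintext = 0x5CF08
s_1 = Round(s_0, k_0) = 0xBBC96
s_2 = Round(s_1, k_1) = 0xC80BC
s_3 = Round(s_2, k_2) = 0xBDAA2
s_4 = Round(s_3, k_3) = 0x32DE0
s_5 = Round(s_4, k_4) = 0x0C64C
s_6 = Round(s_5, k_5) = 0xAA5B1

0xAA5B1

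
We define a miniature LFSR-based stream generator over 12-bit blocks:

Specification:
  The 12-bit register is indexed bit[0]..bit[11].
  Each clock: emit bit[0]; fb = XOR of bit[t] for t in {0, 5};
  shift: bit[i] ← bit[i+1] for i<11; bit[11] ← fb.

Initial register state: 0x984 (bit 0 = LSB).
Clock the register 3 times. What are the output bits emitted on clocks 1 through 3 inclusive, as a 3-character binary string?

001

reg_0 = 0x984
clock 1: out=0, reg = 0x4C2
clock 2: out=0, reg = 0x261
clock 3: out=1, reg = 0x130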